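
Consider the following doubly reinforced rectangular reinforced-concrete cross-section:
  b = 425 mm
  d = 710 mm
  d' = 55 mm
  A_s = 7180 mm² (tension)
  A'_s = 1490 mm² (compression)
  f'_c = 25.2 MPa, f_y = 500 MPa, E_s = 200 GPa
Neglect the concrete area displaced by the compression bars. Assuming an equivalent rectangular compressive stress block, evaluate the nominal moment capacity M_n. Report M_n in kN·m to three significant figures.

M_n ≈ 2060 kN·m

Assume both tension and compression steel yield.
Net tension couple steel: A_s − A'_s = 5690 mm².
a = (A_s − A'_s) f_y / (0.85 f'_c b) = 2845000/(0.85 × 25.2 × 425) = 312.52 mm.
c = a/β₁ = 312.52/0.85 = 367.67 mm; ε'_s = 0.003(c − d')/c = 0.0026 ≥ f_y/E_s = 0.0025, so compression steel does yield.
M_n = (A_s − A'_s) f_y (d − a/2) + A'_s f_y (d − d') = [2845000 × (710 − 156.26) + 745000 × (710 − 55)] × 10⁻⁶ = 1575.39 + 487.98 = 2063.37 kN·m.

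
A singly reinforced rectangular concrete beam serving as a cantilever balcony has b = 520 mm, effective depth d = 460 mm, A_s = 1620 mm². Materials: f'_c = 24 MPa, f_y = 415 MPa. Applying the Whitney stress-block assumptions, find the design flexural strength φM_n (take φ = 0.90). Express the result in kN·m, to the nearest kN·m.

T = A_s f_y = 1620 × 415 = 672300 N = 672.3 kN.
From C = T: a = T/(0.85 f'_c b) = 672300/(0.85 × 24 × 520) = 63.38 mm.
M_n = T(d − a/2) = 672.3 kN × (460 − 31.69) mm = 287.95 kN·m.
φM_n = 0.90 × 287.95 = 259.16 kN·m.

φM_n ≈ 259 kN·m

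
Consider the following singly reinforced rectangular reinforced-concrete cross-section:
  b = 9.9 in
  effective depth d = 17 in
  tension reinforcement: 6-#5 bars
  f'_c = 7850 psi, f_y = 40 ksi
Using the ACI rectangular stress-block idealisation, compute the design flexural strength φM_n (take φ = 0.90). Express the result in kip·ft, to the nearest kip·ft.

A_s = 6 × 0.31 = 1.86 in².
T = A_s f_y = 1.86 × 40 = 74.4 kips.
a = T/(0.85 f'_c b) = 74.4/(0.85 × 7.85 × 9.9) = 1.126 in.
M_n = T(d − a/2) = 74.4 × (17 − 0.563) = 1222.9 kip·in = 1222.9/12 = 101.91 kip·ft.
φM_n = 0.90 × 101.91 = 91.72 kip·ft.

φM_n ≈ 92 kip·ft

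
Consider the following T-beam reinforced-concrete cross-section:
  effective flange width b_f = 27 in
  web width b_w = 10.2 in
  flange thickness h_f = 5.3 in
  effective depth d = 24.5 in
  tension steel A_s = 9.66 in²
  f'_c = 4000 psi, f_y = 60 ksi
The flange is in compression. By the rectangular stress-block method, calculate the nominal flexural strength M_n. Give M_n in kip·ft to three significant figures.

Tension: T = A_s f_y = 9.66 × 60 = 579.6 kips.
Try a within the flange: a = T/(0.85 f'_c b_f) = 579.6/(0.85 × 4 × 27) = 6.314 in.
a = 6.314 > h_f = 5.3 in: the block extends into the web. Split into flange-overhang and web parts.
C_f = 0.85 f'_c (b_f − b_w) h_f = 0.85 × 4 × (27 − 10.2) × 5.3 = 302.7 kips.
Remaining web compression depth: a_w = (T − C_f)/(0.85 f'_c b_w) = (579.6 − 302.7)/(0.85 × 4 × 10.2) = 7.984 in.
M_n = C_f(d − h_f/2) + (T − C_f)(d − a_w/2) = 302.7 × (24.5 − 2.65) + 276.9 × (24.5 − 3.992) = 6614.0 + 5678.7 = 12292.7 kip·in.
M_n = 12292.7/12 = 1024.39 kip·ft.

M_n ≈ 1020 kip·ft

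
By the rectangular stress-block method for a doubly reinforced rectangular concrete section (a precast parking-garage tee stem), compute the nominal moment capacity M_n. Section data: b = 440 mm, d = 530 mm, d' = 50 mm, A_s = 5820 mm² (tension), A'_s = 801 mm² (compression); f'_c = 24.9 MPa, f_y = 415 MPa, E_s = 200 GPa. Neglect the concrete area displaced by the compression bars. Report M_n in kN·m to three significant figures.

M_n ≈ 1030 kN·m

Assume both tension and compression steel yield.
Net tension couple steel: A_s − A'_s = 5019 mm².
a = (A_s − A'_s) f_y / (0.85 f'_c b) = 2082885/(0.85 × 24.9 × 440) = 223.66 mm.
c = a/β₁ = 223.66/0.85 = 263.13 mm; ε'_s = 0.003(c − d')/c = 0.0024 ≥ f_y/E_s = 0.0021, so compression steel does yield.
M_n = (A_s − A'_s) f_y (d − a/2) + A'_s f_y (d − d') = [2082885 × (530 − 111.83) + 332415 × (530 − 50)] × 10⁻⁶ = 871.00 + 159.56 = 1030.56 kN·m.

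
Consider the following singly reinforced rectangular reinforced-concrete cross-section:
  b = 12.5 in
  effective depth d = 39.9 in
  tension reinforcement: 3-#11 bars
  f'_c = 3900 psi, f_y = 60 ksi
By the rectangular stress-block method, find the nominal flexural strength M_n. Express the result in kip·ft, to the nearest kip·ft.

M_n ≈ 854 kip·ft

A_s = 3 × 1.56 = 4.68 in².
T = A_s f_y = 4.68 × 60 = 280.8 kips.
a = T/(0.85 f'_c b) = 280.8/(0.85 × 3.9 × 12.5) = 6.776 in.
M_n = T(d − a/2) = 280.8 × (39.9 − 3.388) = 10252.6 kip·in = 10252.6/12 = 854.38 kip·ft.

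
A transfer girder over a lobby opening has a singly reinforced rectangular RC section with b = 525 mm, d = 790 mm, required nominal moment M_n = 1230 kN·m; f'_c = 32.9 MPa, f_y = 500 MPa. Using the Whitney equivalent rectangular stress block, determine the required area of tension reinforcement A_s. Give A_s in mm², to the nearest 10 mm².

A_s ≈ 3360 mm²

With M_n = 0.85 f'_c a b (d − a/2), solve the quadratic for a:
a = d − √(d² − 2M_n/(0.85 f'_c b)) = 790 − √(790² − 2 × 1230×10⁶/(0.85 × 32.9 × 525)) = 114.32 mm.
A_s = 0.85 f'_c a b / f_y = 0.85 × 32.9 × 114.32 × 525 / 500 = 3356.8 mm².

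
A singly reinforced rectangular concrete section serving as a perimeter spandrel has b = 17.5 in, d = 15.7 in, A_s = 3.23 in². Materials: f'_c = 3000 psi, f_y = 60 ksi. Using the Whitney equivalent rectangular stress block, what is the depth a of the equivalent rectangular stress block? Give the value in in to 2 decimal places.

a ≈ 4.34 in

T = A_s f_y = 3.23 × 60 = 193.8 kips.
a = T/(0.85 f'_c b) = 193.8/(0.85 × 3 × 17.5) = 4.34 in.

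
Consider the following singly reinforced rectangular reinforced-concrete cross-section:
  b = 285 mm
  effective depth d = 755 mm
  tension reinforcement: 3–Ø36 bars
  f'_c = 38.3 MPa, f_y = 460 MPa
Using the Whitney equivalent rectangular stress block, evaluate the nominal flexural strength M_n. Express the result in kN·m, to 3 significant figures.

M_n ≈ 954 kN·m

A_s = 3 × 1018 = 3054 mm².
T = A_s f_y = 3054 × 460 = 1404840 N = 1404.84 kN.
From C = T: a = T/(0.85 f'_c b) = 1404840/(0.85 × 38.3 × 285) = 151.41 mm.
M_n = T(d − a/2) = 1404.84 kN × (755 − 75.705) mm = 954.30 kN·m.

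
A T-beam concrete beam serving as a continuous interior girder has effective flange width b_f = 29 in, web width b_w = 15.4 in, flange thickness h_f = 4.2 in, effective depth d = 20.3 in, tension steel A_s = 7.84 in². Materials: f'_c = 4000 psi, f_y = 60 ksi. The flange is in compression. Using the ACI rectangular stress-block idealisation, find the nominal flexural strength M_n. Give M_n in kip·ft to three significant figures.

M_n ≈ 701 kip·ft

Tension: T = A_s f_y = 7.84 × 60 = 470.4 kips.
Try a within the flange: a = T/(0.85 f'_c b_f) = 470.4/(0.85 × 4 × 29) = 4.771 in.
a = 4.771 > h_f = 4.2 in: the block extends into the web. Split into flange-overhang and web parts.
C_f = 0.85 f'_c (b_f − b_w) h_f = 0.85 × 4 × (29 − 15.4) × 4.2 = 194.2 kips.
Remaining web compression depth: a_w = (T − C_f)/(0.85 f'_c b_w) = (470.4 − 194.2)/(0.85 × 4 × 15.4) = 5.275 in.
M_n = C_f(d − h_f/2) + (T − C_f)(d − a_w/2) = 194.2 × (20.3 − 2.1) + 276.2 × (20.3 − 2.6375) = 3534.4 + 4878.4 = 8412.8 kip·in.
M_n = 8412.8/12 = 701.07 kip·ft.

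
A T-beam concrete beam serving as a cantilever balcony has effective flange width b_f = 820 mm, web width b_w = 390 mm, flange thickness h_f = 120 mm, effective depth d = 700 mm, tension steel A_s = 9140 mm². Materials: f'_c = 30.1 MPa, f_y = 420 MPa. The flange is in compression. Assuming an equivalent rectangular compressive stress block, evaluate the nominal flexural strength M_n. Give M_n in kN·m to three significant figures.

Tension: T = A_s f_y = 9140 × 420 = 3838800 N.
Try a within the flange: a = T/(0.85 f'_c b_f) = 3838800/(0.85 × 30.1 × 820) = 182.98 mm.
a = 182.98 > h_f = 120 mm: the block extends into the web. Split into flange-overhang and web parts.
C_f = 0.85 f'_c (b_f − b_w) h_f = 0.85 × 30.1 × (820 − 390) × 120 = 1320186 N.
Remaining web compression depth: a_w = (T − C_f)/(0.85 f'_c b_w) = (3838800 − 1320186)/(0.85 × 30.1 × 390) = 252.41 mm.
M_n = C_f(d − h_f/2) + (T − C_f)(d − a_w/2) = 1320186 × (700 − 60) + 2518614 × (700 − 126.205) = 844.92 + 1445.17 = 2290.09 × 10⁶ N·mm.
M_n = 2290.09 kN·m.

M_n ≈ 2290 kN·m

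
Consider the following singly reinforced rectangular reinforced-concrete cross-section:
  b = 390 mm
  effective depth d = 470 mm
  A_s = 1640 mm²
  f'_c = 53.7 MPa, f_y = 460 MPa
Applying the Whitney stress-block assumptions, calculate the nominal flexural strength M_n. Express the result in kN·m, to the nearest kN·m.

T = A_s f_y = 1640 × 460 = 754400 N = 754.4 kN.
From C = T: a = T/(0.85 f'_c b) = 754400/(0.85 × 53.7 × 390) = 42.38 mm.
M_n = T(d − a/2) = 754.4 kN × (470 − 21.19) mm = 338.58 kN·m.

M_n ≈ 339 kN·m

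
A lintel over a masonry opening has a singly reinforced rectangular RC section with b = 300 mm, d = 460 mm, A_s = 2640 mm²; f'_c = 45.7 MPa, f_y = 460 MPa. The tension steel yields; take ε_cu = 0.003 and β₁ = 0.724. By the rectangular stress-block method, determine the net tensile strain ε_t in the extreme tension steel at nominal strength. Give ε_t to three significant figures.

a = A_s f_y/(0.85 f'_c b) = 104.21 mm.
β₁ = 0.724, so c = a/β₁ = 104.21/0.724 = 143.94 mm.
From the linear strain diagram with ε_cu = 0.003: ε_t = 0.003 (d − c)/c = 0.003 × (460 − 143.94)/143.94 = 0.00659.
Since ε_t ≥ 0.005, the section is tension-controlled.

ε_t ≈ 0.00659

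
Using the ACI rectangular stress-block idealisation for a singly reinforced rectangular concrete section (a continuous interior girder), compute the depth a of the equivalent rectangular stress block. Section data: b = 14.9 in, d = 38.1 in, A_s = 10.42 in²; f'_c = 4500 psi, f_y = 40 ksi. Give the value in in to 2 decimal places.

T = A_s f_y = 10.42 × 40 = 416.8 kips.
a = T/(0.85 f'_c b) = 416.8/(0.85 × 4.5 × 14.9) = 7.31 in.

a ≈ 7.31 in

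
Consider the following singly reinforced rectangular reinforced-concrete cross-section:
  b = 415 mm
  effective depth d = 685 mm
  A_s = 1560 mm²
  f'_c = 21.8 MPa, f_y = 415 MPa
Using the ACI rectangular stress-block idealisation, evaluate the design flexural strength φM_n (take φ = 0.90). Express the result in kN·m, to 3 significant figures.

φM_n ≈ 375 kN·m

T = A_s f_y = 1560 × 415 = 647400 N = 647.4 kN.
From C = T: a = T/(0.85 f'_c b) = 647400/(0.85 × 21.8 × 415) = 84.19 mm.
M_n = T(d − a/2) = 647.4 kN × (685 − 42.095) mm = 416.22 kN·m.
φM_n = 0.90 × 416.22 = 374.60 kN·m.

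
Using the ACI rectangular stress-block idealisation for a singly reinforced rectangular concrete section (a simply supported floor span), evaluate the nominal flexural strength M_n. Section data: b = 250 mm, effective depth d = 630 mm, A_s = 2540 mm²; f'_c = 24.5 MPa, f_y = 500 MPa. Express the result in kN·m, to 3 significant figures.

T = A_s f_y = 2540 × 500 = 1270000 N = 1270 kN.
From C = T: a = T/(0.85 f'_c b) = 1270000/(0.85 × 24.5 × 250) = 243.94 mm.
M_n = T(d − a/2) = 1270 kN × (630 − 121.97) mm = 645.20 kN·m.

M_n ≈ 645 kN·m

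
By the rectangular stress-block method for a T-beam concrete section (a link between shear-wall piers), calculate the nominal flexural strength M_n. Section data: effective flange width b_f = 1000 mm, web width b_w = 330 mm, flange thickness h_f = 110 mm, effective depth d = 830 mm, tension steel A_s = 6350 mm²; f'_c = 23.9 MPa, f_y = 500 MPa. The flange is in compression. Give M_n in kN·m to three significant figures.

Tension: T = A_s f_y = 6350 × 500 = 3175000 N.
Try a within the flange: a = T/(0.85 f'_c b_f) = 3175000/(0.85 × 23.9 × 1000) = 156.29 mm.
a = 156.29 > h_f = 110 mm: the block extends into the web. Split into flange-overhang and web parts.
C_f = 0.85 f'_c (b_f − b_w) h_f = 0.85 × 23.9 × (1000 − 330) × 110 = 1497216 N.
Remaining web compression depth: a_w = (T − C_f)/(0.85 f'_c b_w) = (3175000 − 1497216)/(0.85 × 23.9 × 330) = 250.27 mm.
M_n = C_f(d − h_f/2) + (T − C_f)(d − a_w/2) = 1497216 × (830 − 55) + 1677784 × (830 − 125.135) = 1160.34 + 1182.61 = 2342.95 × 10⁶ N·mm.
M_n = 2342.95 kN·m.

M_n ≈ 2340 kN·m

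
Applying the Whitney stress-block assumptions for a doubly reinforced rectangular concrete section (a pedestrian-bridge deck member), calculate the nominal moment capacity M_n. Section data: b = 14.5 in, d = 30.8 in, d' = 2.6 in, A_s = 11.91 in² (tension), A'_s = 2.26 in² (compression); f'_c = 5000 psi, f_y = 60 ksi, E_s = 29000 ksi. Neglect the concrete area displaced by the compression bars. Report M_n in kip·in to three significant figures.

M_n ≈ 18900 kip·in

Assume both steels yield.
a = (A_s − A'_s) f_y/(0.85 f'_c b) = (11.91 − 2.26) × 60/(0.85 × 5 × 14.5) = 9.396 in.
c = a/β₁ = 9.396/0.8 = 11.745 in; ε'_s = 0.003(c − d')/c = 0.0023 ≥ ε_y = 0.0021, so the compression steel yields.
M_n = (A_s − A'_s) f_y (d − a/2) + A'_s f_y (d − d') = 579 × (30.8 − 4.698) + 135.6 × (30.8 − 2.6) = 15113.1 + 3823.9 = 18937.0 kip·in.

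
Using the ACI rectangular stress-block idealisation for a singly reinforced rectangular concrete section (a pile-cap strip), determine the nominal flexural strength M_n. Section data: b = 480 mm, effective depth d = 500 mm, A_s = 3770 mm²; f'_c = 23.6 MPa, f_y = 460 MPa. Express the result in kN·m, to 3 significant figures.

M_n ≈ 711 kN·m

T = A_s f_y = 3770 × 460 = 1734200 N = 1734.2 kN.
From C = T: a = T/(0.85 f'_c b) = 1734200/(0.85 × 23.6 × 480) = 180.11 mm.
M_n = T(d − a/2) = 1734.2 kN × (500 − 90.055) mm = 710.93 kN·m.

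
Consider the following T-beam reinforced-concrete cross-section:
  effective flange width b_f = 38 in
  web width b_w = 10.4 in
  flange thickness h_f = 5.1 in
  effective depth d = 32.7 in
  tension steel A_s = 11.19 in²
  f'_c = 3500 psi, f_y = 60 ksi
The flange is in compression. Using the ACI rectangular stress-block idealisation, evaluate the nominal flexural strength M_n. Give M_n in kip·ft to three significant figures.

M_n ≈ 1650 kip·ft

Tension: T = A_s f_y = 11.19 × 60 = 671.4 kips.
Try a within the flange: a = T/(0.85 f'_c b_f) = 671.4/(0.85 × 3.5 × 38) = 5.939 in.
a = 5.939 > h_f = 5.1 in: the block extends into the web. Split into flange-overhang and web parts.
C_f = 0.85 f'_c (b_f − b_w) h_f = 0.85 × 3.5 × (38 − 10.4) × 5.1 = 418.8 kips.
Remaining web compression depth: a_w = (T − C_f)/(0.85 f'_c b_w) = (671.4 − 418.8)/(0.85 × 3.5 × 10.4) = 8.164 in.
M_n = C_f(d − h_f/2) + (T − C_f)(d − a_w/2) = 418.8 × (32.7 − 2.55) + 252.6 × (32.7 − 4.082) = 12626.8 + 7228.9 = 19855.7 kip·in.
M_n = 19855.7/12 = 1654.64 kip·ft.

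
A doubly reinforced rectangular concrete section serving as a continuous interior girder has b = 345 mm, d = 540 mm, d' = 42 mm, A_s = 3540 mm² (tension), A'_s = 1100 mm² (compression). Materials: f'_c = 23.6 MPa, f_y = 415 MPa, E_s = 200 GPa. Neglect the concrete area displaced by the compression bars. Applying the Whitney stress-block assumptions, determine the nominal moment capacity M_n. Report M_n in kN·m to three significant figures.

M_n ≈ 700 kN·m

Assume both tension and compression steel yield.
Net tension couple steel: A_s − A'_s = 2440 mm².
a = (A_s − A'_s) f_y / (0.85 f'_c b) = 1012600/(0.85 × 23.6 × 345) = 146.31 mm.
c = a/β₁ = 146.31/0.85 = 172.13 mm; ε'_s = 0.003(c − d')/c = 0.0023 ≥ f_y/E_s = 0.0021, so compression steel does yield.
M_n = (A_s − A'_s) f_y (d − a/2) + A'_s f_y (d − d') = [1012600 × (540 − 73.155) + 456500 × (540 − 42)] × 10⁻⁶ = 472.73 + 227.34 = 700.07 kN·m.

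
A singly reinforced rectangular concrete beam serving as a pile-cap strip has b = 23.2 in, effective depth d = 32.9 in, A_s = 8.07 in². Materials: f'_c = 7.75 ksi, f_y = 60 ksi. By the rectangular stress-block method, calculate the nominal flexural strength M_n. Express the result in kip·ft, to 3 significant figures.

T = A_s f_y = 8.07 × 60 = 484.2 kips.
a = T/(0.85 f'_c b) = 484.2/(0.85 × 7.75 × 23.2) = 3.168 in.
M_n = T(d − a/2) = 484.2 × (32.9 − 1.584) = 15163.2 kip·in = 15163.2/12 = 1263.60 kip·ft.

M_n ≈ 1260 kip·ft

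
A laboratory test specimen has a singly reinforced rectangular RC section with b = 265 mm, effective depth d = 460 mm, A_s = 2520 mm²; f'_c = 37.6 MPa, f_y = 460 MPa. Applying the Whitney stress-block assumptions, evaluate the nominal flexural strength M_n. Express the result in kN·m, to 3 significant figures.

T = A_s f_y = 2520 × 460 = 1159200 N = 1159.2 kN.
From C = T: a = T/(0.85 f'_c b) = 1159200/(0.85 × 37.6 × 265) = 136.87 mm.
M_n = T(d − a/2) = 1159.2 kN × (460 − 68.435) mm = 453.90 kN·m.

M_n ≈ 454 kN·m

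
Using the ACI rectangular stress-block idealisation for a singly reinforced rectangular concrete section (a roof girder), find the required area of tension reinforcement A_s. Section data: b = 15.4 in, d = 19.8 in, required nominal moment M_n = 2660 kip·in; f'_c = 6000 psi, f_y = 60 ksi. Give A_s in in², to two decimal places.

A_s ≈ 2.35 in²

From M_n = 0.85 f'_c a b (d − a/2):
a = d − √(d² − 2M_n/(0.85 f'_c b)) = 19.8 − √(19.8² − 2 × 2660/(0.85 × 6 × 15.4)) = 1.792 in.
A_s = 0.85 f'_c a b / f_y = 0.85 × 6 × 1.792 × 15.4 / 60 = 2.346 in².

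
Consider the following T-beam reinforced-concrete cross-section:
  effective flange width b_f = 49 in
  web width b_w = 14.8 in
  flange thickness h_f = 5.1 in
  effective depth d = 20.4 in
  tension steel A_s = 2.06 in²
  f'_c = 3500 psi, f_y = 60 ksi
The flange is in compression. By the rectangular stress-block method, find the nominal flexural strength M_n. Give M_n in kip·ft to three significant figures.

M_n ≈ 206 kip·ft

Tension: T = A_s f_y = 2.06 × 60 = 123.6 kips.
Try a within the flange: a = T/(0.85 f'_c b_f) = 123.6/(0.85 × 3.5 × 49) = 0.848 in.
Since a = 0.848 ≤ h_f = 5.1 in, the stress block lies entirely in the flange; analyse as a rectangular beam of width b_f.
M_n = T(d − a/2) = 123.6 × (20.4 − 0.424) = 2469.0 kip·in.
M_n = 2469.0/12 = 205.75 kip·ft.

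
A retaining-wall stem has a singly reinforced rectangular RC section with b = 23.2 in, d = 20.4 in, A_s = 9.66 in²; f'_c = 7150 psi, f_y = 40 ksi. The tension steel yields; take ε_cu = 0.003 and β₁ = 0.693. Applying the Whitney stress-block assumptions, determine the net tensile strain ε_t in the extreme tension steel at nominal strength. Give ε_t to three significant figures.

ε_t ≈ 0.0125

a = A_s f_y/(0.85 f'_c b) = 2.740 in.
β₁ = 0.693, so c = a/β₁ = 2.740/0.693 = 3.954 in.
From the linear strain diagram with ε_cu = 0.003: ε_t = 0.003 (d − c)/c = 0.003 × (20.4 − 3.954)/3.954 = 0.0125.
Since ε_t ≥ 0.005, the section is tension-controlled.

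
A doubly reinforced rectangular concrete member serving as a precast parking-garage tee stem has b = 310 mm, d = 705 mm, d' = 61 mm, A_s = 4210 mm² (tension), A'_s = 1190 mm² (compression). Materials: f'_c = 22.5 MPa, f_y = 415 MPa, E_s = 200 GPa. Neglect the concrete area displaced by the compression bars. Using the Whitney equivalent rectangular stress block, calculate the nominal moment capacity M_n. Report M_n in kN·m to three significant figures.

M_n ≈ 1070 kN·m

Assume both tension and compression steel yield.
Net tension couple steel: A_s − A'_s = 3020 mm².
a = (A_s − A'_s) f_y / (0.85 f'_c b) = 1253300/(0.85 × 22.5 × 310) = 211.39 mm.
c = a/β₁ = 211.39/0.85 = 248.69 mm; ε'_s = 0.003(c − d')/c = 0.0023 ≥ f_y/E_s = 0.0021, so compression steel does yield.
M_n = (A_s − A'_s) f_y (d − a/2) + A'_s f_y (d − d') = [1253300 × (705 − 105.695) + 493850 × (705 − 61)] × 10⁻⁶ = 751.11 + 318.04 = 1069.15 kN·m.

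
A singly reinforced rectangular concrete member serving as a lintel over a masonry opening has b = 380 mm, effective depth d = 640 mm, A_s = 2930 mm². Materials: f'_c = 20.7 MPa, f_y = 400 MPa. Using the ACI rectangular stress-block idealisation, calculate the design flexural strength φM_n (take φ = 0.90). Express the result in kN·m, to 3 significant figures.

T = A_s f_y = 2930 × 400 = 1172000 N = 1172 kN.
From C = T: a = T/(0.85 f'_c b) = 1172000/(0.85 × 20.7 × 380) = 175.29 mm.
M_n = T(d − a/2) = 1172 kN × (640 − 87.645) mm = 647.36 kN·m.
φM_n = 0.90 × 647.36 = 582.62 kN·m.

φM_n ≈ 583 kN·m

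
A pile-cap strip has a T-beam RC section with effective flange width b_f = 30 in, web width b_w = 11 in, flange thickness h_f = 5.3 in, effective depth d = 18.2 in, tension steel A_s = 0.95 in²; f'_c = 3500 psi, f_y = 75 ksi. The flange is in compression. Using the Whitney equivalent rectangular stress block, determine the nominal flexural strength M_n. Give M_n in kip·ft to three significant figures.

Tension: T = A_s f_y = 0.95 × 75 = 71.25 kips.
Try a within the flange: a = T/(0.85 f'_c b_f) = 71.25/(0.85 × 3.5 × 30) = 0.798 in.
Since a = 0.798 ≤ h_f = 5.3 in, the stress block lies entirely in the flange; analyse as a rectangular beam of width b_f.
M_n = T(d − a/2) = 71.25 × (18.2 − 0.399) = 1268.3 kip·in.
M_n = 1268.3/12 = 105.69 kip·ft.

M_n ≈ 106 kip·ft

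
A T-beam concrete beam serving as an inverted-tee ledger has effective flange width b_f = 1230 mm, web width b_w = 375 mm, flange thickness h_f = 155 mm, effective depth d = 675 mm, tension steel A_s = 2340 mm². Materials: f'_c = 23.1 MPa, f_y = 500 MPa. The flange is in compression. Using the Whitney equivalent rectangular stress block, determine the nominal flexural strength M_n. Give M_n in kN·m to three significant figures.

M_n ≈ 761 kN·m

Tension: T = A_s f_y = 2340 × 500 = 1170000 N.
Try a within the flange: a = T/(0.85 f'_c b_f) = 1170000/(0.85 × 23.1 × 1230) = 48.45 mm.
Since a = 48.45 ≤ h_f = 155 mm, the stress block lies entirely in the flange; analyse as a rectangular beam of width b_f.
M_n = T(d − a/2) = 1170000 × (675 − 24.225) = 761.41 × 10⁶ N·mm.
M_n = 761.41 kN·m.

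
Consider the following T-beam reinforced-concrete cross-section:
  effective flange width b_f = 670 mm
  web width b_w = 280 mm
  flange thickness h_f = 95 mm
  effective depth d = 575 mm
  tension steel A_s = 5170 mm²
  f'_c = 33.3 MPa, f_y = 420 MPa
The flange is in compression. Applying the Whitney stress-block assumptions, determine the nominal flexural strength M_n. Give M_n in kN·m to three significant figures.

M_n ≈ 1120 kN·m

Tension: T = A_s f_y = 5170 × 420 = 2171400 N.
Try a within the flange: a = T/(0.85 f'_c b_f) = 2171400/(0.85 × 33.3 × 670) = 114.50 mm.
a = 114.50 > h_f = 95 mm: the block extends into the web. Split into flange-overhang and web parts.
C_f = 0.85 f'_c (b_f − b_w) h_f = 0.85 × 33.3 × (670 − 280) × 95 = 1048700 N.
Remaining web compression depth: a_w = (T − C_f)/(0.85 f'_c b_w) = (2171400 − 1048700)/(0.85 × 33.3 × 280) = 141.66 mm.
M_n = C_f(d − h_f/2) + (T − C_f)(d − a_w/2) = 1048700 × (575 − 47.5) + 1122700 × (575 − 70.83) = 553.19 + 566.03 = 1119.22 × 10⁶ N·mm.
M_n = 1119.22 kN·m.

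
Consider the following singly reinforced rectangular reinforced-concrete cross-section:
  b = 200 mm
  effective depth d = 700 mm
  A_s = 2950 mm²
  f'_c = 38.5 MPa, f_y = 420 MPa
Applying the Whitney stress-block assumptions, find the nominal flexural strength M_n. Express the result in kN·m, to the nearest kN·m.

M_n ≈ 750 kN·m

T = A_s f_y = 2950 × 420 = 1239000 N = 1239 kN.
From C = T: a = T/(0.85 f'_c b) = 1239000/(0.85 × 38.5 × 200) = 189.30 mm.
M_n = T(d − a/2) = 1239 kN × (700 − 94.65) mm = 750.03 kN·m.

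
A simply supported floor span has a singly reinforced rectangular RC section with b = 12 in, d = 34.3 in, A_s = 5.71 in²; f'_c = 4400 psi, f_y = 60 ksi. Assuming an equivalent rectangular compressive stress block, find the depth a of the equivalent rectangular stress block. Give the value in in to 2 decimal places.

a ≈ 7.63 in

T = A_s f_y = 5.71 × 60 = 342.6 kips.
a = T/(0.85 f'_c b) = 342.6/(0.85 × 4.4 × 12) = 7.63 in.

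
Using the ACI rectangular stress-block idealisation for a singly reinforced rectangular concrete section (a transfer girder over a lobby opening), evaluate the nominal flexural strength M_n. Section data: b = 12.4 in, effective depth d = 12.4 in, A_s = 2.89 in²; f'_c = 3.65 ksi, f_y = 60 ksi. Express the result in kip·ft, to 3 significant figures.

M_n ≈ 147 kip·ft

T = A_s f_y = 2.89 × 60 = 173.4 kips.
a = T/(0.85 f'_c b) = 173.4/(0.85 × 3.65 × 12.4) = 4.507 in.
M_n = T(d − a/2) = 173.4 × (12.4 − 2.2535) = 1759.4 kip·in = 1759.4/12 = 146.62 kip·ft.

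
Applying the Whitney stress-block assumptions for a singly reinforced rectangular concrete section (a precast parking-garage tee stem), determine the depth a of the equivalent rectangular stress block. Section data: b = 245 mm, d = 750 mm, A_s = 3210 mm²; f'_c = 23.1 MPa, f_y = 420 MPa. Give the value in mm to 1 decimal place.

a ≈ 280.3 mm

T = A_s f_y = 3210 × 420 = 1348200 N = 1348.2 kN.
Setting C = 0.85 f'_c a b equal to T: a = 1348200/(0.85 × 23.1 × 245) = 280.3 mm.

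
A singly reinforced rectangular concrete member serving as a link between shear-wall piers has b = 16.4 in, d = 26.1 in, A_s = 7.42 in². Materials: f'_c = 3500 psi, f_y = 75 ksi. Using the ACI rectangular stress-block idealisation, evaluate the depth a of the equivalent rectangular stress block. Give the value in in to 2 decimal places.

T = A_s f_y = 7.42 × 75 = 556.5 kips.
a = T/(0.85 f'_c b) = 556.5/(0.85 × 3.5 × 16.4) = 11.41 in.

a ≈ 11.41 in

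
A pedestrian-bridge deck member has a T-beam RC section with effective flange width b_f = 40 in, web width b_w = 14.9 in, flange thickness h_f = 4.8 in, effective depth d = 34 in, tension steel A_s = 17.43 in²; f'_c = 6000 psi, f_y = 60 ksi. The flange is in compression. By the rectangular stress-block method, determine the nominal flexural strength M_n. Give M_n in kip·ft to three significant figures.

Tension: T = A_s f_y = 17.43 × 60 = 1045.8 kips.
Try a within the flange: a = T/(0.85 f'_c b_f) = 1045.8/(0.85 × 6 × 40) = 5.126 in.
a = 5.126 > h_f = 4.8 in: the block extends into the web. Split into flange-overhang and web parts.
C_f = 0.85 f'_c (b_f − b_w) h_f = 0.85 × 6 × (40 − 14.9) × 4.8 = 614.4 kips.
Remaining web compression depth: a_w = (T − C_f)/(0.85 f'_c b_w) = (1045.8 − 614.4)/(0.85 × 6 × 14.9) = 5.677 in.
M_n = C_f(d − h_f/2) + (T − C_f)(d − a_w/2) = 614.4 × (34 − 2.4) + 431.4 × (34 − 2.8385) = 19415.0 + 13443.1 = 32858.1 kip·in.
M_n = 32858.1/12 = 2738.18 kip·ft.

M_n ≈ 2740 kip·ft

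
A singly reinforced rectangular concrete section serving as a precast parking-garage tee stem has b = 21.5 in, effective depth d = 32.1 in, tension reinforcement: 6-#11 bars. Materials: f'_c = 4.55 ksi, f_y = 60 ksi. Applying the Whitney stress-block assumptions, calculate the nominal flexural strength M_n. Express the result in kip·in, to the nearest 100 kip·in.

M_n ≈ 16100 kip·in

A_s = 6 × 1.56 = 9.36 in².
T = A_s f_y = 9.36 × 60 = 561.6 kips.
a = T/(0.85 f'_c b) = 561.6/(0.85 × 4.55 × 21.5) = 6.754 in.
M_n = T(d − a/2) = 561.6 × (32.1 − 3.377) = 16130.8 kip·in.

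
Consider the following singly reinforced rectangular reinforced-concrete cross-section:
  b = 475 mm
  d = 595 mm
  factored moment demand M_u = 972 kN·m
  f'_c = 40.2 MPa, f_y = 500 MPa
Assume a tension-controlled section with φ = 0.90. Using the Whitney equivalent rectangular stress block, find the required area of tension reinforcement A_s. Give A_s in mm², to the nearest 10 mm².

A_s ≈ 4060 mm²

M_n = M_u/φ = 972/0.90 = 1080 kN·m.
With M_n = 0.85 f'_c a b (d − a/2), solve the quadratic for a:
a = d − √(d² − 2M_n/(0.85 f'_c b)) = 595 − √(595² − 2 × 1080×10⁶/(0.85 × 40.2 × 475)) = 124.95 mm.
A_s = 0.85 f'_c a b / f_y = 0.85 × 40.2 × 124.95 × 475 / 500 = 4056.1 mm².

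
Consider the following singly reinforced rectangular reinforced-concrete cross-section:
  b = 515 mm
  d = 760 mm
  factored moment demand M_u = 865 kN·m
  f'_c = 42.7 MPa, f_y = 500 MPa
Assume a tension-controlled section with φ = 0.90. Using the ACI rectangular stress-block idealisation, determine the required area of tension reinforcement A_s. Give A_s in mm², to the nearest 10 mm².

A_s ≈ 2650 mm²

M_n = M_u/φ = 865/0.90 = 961.111 kN·m.
With M_n = 0.85 f'_c a b (d − a/2), solve the quadratic for a:
a = d − √(d² − 2M_n/(0.85 f'_c b)) = 760 − √(760² − 2 × 961.111×10⁶/(0.85 × 42.7 × 515)) = 70.97 mm.
A_s = 0.85 f'_c a b / f_y = 0.85 × 42.7 × 70.97 × 515 / 500 = 2653.1 mm².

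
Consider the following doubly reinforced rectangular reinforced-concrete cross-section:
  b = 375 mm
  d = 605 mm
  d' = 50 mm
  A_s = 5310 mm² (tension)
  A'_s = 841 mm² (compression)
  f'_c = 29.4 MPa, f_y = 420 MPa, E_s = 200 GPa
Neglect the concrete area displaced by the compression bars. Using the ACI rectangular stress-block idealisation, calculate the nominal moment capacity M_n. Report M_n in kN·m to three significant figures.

Assume both tension and compression steel yield.
Net tension couple steel: A_s − A'_s = 4469 mm².
a = (A_s − A'_s) f_y / (0.85 f'_c b) = 1876980/(0.85 × 29.4 × 375) = 200.29 mm.
c = a/β₁ = 200.29/0.84 = 238.44 mm; ε'_s = 0.003(c − d')/c = 0.0024 ≥ f_y/E_s = 0.0021, so compression steel does yield.
M_n = (A_s − A'_s) f_y (d − a/2) + A'_s f_y (d − d') = [1876980 × (605 − 100.145) + 353220 × (605 − 50)] × 10⁻⁶ = 947.60 + 196.04 = 1143.64 kN·m.

M_n ≈ 1140 kN·m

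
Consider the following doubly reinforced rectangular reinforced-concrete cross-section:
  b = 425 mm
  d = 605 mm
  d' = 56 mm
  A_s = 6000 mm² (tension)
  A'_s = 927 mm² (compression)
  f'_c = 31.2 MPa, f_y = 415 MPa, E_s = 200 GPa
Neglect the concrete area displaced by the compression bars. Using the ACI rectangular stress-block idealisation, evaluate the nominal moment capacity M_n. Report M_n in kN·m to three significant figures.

Assume both tension and compression steel yield.
Net tension couple steel: A_s − A'_s = 5073 mm².
a = (A_s − A'_s) f_y / (0.85 f'_c b) = 2105295/(0.85 × 31.2 × 425) = 186.79 mm.
c = a/β₁ = 186.79/0.827 = 225.86 mm; ε'_s = 0.003(c − d')/c = 0.0023 ≥ f_y/E_s = 0.0021, so compression steel does yield.
M_n = (A_s − A'_s) f_y (d − a/2) + A'_s f_y (d − d') = [2105295 × (605 − 93.395) + 384705 × (605 − 56)] × 10⁻⁶ = 1077.08 + 211.20 = 1288.28 kN·m.

M_n ≈ 1290 kN·m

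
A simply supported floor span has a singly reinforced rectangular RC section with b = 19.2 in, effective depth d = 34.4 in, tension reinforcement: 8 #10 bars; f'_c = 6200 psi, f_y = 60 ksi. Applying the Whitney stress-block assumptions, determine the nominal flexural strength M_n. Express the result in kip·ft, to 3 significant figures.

A_s = 8 × 1.27 = 10.16 in².
T = A_s f_y = 10.16 × 60 = 609.6 kips.
a = T/(0.85 f'_c b) = 609.6/(0.85 × 6.2 × 19.2) = 6.025 in.
M_n = T(d − a/2) = 609.6 × (34.4 − 3.0125) = 19133.8 kip·in = 19133.8/12 = 1594.48 kip·ft.

M_n ≈ 1590 kip·ft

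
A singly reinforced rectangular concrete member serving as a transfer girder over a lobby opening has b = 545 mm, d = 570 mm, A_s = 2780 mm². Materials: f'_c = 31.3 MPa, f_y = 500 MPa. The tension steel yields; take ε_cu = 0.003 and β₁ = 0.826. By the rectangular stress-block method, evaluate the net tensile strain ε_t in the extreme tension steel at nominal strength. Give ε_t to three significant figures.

a = A_s f_y/(0.85 f'_c b) = 95.86 mm.
β₁ = 0.826, so c = a/β₁ = 95.86/0.826 = 116.05 mm.
From the linear strain diagram with ε_cu = 0.003: ε_t = 0.003 (d − c)/c = 0.003 × (570 − 116.05)/116.05 = 0.0117.
Since ε_t ≥ 0.005, the section is tension-controlled.

ε_t ≈ 0.0117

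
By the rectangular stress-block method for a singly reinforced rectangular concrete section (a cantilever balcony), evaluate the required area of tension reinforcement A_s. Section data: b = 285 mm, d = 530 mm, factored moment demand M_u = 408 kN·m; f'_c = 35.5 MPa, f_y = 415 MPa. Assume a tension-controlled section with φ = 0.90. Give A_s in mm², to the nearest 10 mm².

A_s ≈ 2300 mm²

M_n = M_u/φ = 408/0.90 = 453.333 kN·m.
With M_n = 0.85 f'_c a b (d − a/2), solve the quadratic for a:
a = d − √(d² − 2M_n/(0.85 f'_c b)) = 530 − √(530² − 2 × 453.333×10⁶/(0.85 × 35.5 × 285)) = 111.11 mm.
A_s = 0.85 f'_c a b / f_y = 0.85 × 35.5 × 111.11 × 285 / 415 = 2302.5 mm².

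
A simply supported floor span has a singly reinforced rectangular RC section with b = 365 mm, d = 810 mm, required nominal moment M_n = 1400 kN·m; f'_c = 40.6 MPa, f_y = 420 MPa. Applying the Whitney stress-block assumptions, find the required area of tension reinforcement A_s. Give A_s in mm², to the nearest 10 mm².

With M_n = 0.85 f'_c a b (d − a/2), solve the quadratic for a:
a = d − √(d² − 2M_n/(0.85 f'_c b)) = 810 − √(810² − 2 × 1400×10⁶/(0.85 × 40.6 × 365)) = 151.36 mm.
A_s = 0.85 f'_c a b / f_y = 0.85 × 40.6 × 151.36 × 365 / 420 = 4539.4 mm².

A_s ≈ 4540 mm²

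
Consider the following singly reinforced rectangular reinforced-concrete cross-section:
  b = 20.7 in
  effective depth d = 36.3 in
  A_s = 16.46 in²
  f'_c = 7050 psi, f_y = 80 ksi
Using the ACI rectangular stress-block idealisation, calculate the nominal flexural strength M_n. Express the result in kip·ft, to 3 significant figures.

M_n ≈ 3400 kip·ft

T = A_s f_y = 16.46 × 80 = 1316.8 kips.
a = T/(0.85 f'_c b) = 1316.8/(0.85 × 7.05 × 20.7) = 10.616 in.
M_n = T(d − a/2) = 1316.8 × (36.3 − 5.308) = 40810.3 kip·in = 40810.3/12 = 3400.86 kip·ft.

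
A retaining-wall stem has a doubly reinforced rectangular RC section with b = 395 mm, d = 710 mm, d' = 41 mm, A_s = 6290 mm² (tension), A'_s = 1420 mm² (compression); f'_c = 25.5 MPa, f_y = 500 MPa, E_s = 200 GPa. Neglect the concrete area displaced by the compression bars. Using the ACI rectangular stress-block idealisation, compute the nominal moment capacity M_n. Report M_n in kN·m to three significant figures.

M_n ≈ 1860 kN·m

Assume both tension and compression steel yield.
Net tension couple steel: A_s − A'_s = 4870 mm².
a = (A_s − A'_s) f_y / (0.85 f'_c b) = 2435000/(0.85 × 25.5 × 395) = 284.41 mm.
c = a/β₁ = 284.41/0.85 = 334.60 mm; ε'_s = 0.003(c − d')/c = 0.0026 ≥ f_y/E_s = 0.0025, so compression steel does yield.
M_n = (A_s − A'_s) f_y (d − a/2) + A'_s f_y (d − d') = [2435000 × (710 − 142.205) + 710000 × (710 − 41)] × 10⁻⁶ = 1382.58 + 474.99 = 1857.57 kN·m.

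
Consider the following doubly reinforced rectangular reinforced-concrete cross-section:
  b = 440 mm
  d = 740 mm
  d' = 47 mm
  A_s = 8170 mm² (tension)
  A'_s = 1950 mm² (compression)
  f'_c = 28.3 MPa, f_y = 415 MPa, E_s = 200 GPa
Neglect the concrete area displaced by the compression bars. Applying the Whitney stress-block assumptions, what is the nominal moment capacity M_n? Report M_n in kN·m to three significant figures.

M_n ≈ 2160 kN·m

Assume both tension and compression steel yield.
Net tension couple steel: A_s − A'_s = 6220 mm².
a = (A_s − A'_s) f_y / (0.85 f'_c b) = 2581300/(0.85 × 28.3 × 440) = 243.88 mm.
c = a/β₁ = 243.88/0.848 = 287.59 mm; ε'_s = 0.003(c − d')/c = 0.0025 ≥ f_y/E_s = 0.0021, so compression steel does yield.
M_n = (A_s − A'_s) f_y (d − a/2) + A'_s f_y (d − d') = [2581300 × (740 − 121.94) + 809250 × (740 − 47)] × 10⁻⁶ = 1595.40 + 560.81 = 2156.21 kN·m.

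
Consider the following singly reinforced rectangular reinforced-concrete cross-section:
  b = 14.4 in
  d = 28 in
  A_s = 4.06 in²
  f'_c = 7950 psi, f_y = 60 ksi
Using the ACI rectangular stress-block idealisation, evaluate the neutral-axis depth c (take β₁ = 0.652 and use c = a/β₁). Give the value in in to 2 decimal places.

T = A_s f_y = 4.06 × 60 = 243.6 kips.
a = T/(0.85 f'_c b) = 243.6/(0.85 × 7.95 × 14.4) = 2.5034 in.
With β₁ = 0.652, c = a/β₁ = 2.5034/0.652 = 3.84 in.

c ≈ 3.84 in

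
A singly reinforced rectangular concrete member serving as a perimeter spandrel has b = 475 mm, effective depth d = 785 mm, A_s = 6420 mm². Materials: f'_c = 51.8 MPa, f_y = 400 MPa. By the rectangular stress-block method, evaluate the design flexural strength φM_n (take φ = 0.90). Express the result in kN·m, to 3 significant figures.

φM_n ≈ 1670 kN·m

T = A_s f_y = 6420 × 400 = 2568000 N = 2568 kN.
From C = T: a = T/(0.85 f'_c b) = 2568000/(0.85 × 51.8 × 475) = 122.79 mm.
M_n = T(d − a/2) = 2568 kN × (785 − 61.395) mm = 1858.22 kN·m.
φM_n = 0.90 × 1858.22 = 1672.40 kN·m.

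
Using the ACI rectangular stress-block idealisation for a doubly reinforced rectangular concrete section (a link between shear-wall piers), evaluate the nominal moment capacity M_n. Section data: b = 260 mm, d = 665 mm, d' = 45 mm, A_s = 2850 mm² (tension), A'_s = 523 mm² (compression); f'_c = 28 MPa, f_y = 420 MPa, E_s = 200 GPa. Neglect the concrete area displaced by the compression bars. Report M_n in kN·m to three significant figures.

M_n ≈ 709 kN·m

Assume both tension and compression steel yield.
Net tension couple steel: A_s − A'_s = 2327 mm².
a = (A_s − A'_s) f_y / (0.85 f'_c b) = 977340/(0.85 × 28 × 260) = 157.94 mm.
c = a/β₁ = 157.94/0.85 = 185.81 mm; ε'_s = 0.003(c − d')/c = 0.0023 ≥ f_y/E_s = 0.0021, so compression steel does yield.
M_n = (A_s − A'_s) f_y (d − a/2) + A'_s f_y (d − d') = [977340 × (665 − 78.97) + 219660 × (665 − 45)] × 10⁻⁶ = 572.75 + 136.19 = 708.94 kN·m.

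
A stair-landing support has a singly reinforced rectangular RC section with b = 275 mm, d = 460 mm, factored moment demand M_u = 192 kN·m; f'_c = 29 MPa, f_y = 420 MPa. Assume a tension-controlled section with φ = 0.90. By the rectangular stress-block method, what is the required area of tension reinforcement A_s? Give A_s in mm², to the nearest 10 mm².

M_n = M_u/φ = 192/0.90 = 213.333 kN·m.
With M_n = 0.85 f'_c a b (d − a/2), solve the quadratic for a:
a = d − √(d² − 2M_n/(0.85 f'_c b)) = 460 − √(460² − 2 × 213.333×10⁶/(0.85 × 29 × 275)) = 74.44 mm.
A_s = 0.85 f'_c a b / f_y = 0.85 × 29 × 74.44 × 275 / 420 = 1201.5 mm².

A_s ≈ 1200 mm²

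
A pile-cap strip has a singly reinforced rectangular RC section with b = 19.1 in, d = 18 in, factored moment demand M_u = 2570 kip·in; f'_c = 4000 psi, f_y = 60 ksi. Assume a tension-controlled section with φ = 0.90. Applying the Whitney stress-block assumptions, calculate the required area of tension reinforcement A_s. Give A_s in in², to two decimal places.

A_s ≈ 2.85 in²

M_n = M_u/φ = 2570/0.90 = 2855.56 kip·in.
From M_n = 0.85 f'_c a b (d − a/2):
a = d − √(d² − 2M_n/(0.85 f'_c b)) = 18 − √(18² − 2 × 2855.56/(0.85 × 4 × 19.1)) = 2.636 in.
A_s = 0.85 f'_c a b / f_y = 0.85 × 4 × 2.636 × 19.1 / 60 = 2.853 in².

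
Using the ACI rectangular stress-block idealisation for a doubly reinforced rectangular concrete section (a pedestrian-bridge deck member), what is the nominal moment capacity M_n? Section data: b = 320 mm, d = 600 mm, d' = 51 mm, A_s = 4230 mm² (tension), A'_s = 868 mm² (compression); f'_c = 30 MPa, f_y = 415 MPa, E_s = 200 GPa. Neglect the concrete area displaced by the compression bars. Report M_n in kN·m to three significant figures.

Assume both tension and compression steel yield.
Net tension couple steel: A_s − A'_s = 3362 mm².
a = (A_s − A'_s) f_y / (0.85 f'_c b) = 1395230/(0.85 × 30 × 320) = 170.98 mm.
c = a/β₁ = 170.98/0.836 = 204.52 mm; ε'_s = 0.003(c − d')/c = 0.0023 ≥ f_y/E_s = 0.0021, so compression steel does yield.
M_n = (A_s − A'_s) f_y (d − a/2) + A'_s f_y (d − d') = [1395230 × (600 − 85.49) + 360220 × (600 − 51)] × 10⁻⁶ = 717.86 + 197.76 = 915.62 kN·m.

M_n ≈ 916 kN·m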